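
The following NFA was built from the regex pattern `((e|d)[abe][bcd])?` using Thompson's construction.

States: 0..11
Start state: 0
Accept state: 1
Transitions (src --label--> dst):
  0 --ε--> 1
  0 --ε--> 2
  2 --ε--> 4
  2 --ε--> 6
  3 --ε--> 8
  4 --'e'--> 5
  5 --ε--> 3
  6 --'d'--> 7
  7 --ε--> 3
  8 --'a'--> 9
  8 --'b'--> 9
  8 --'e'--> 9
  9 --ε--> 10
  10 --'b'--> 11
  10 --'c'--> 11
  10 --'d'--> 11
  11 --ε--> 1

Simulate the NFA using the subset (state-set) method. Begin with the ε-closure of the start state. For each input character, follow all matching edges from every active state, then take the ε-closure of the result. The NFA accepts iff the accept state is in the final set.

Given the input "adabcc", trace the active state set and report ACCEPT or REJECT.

Answer: REJECT

Steps:
start: ε-closure({0}) = {0,1,2,4,6}
'a' @ 1: {}  — state set empty
rest 'dabcc' ignored (set empty)
final: {}; accept 1 not in set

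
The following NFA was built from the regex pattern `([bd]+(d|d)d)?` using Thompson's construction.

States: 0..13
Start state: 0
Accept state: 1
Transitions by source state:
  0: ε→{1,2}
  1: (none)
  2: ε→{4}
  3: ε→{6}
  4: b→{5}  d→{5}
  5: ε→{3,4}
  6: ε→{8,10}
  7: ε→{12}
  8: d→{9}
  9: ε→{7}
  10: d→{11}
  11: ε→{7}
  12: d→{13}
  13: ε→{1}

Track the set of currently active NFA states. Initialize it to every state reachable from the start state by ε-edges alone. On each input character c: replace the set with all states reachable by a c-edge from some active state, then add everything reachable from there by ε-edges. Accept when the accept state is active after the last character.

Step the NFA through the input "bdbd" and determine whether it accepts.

Answer: REJECT

Steps:
initial (ε-close {0}): {0,1,2,4}
'b' @ 1: {3,4,5,6,8,10}
'd' @ 2: {3,4,5,6,7,8,9,10,11,12}
'b' @ 3: {3,4,5,6,8,10}
'd' @ 4: {3,4,5,6,7,8,9,10,11,12}
end set {3,4,5,6,7,8,9,10,11,12} — state 1 not in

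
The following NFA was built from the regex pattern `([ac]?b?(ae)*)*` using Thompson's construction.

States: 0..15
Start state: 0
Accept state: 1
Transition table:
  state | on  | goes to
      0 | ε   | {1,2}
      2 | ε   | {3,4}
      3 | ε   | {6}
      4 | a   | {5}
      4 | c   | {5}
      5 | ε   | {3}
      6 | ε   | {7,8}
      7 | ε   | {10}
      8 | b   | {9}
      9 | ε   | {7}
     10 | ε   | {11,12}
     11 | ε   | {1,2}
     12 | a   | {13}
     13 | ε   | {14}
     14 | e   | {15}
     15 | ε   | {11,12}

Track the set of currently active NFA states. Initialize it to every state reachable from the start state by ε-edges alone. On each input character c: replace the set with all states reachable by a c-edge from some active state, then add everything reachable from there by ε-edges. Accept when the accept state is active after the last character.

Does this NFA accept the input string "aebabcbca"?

Answer: ACCEPT

Derivation:
initial (ε-close {0}): {0,1,2,3,4,6,7,8,10,11,12}
'a' @ 1: {1,2,3,4,5,6,7,8,10,11,12,13,14}  [accepting]
'e' @ 2: {1,2,3,4,6,7,8,10,11,12,15}  [accepting]
'b' @ 3: {1,2,3,4,6,7,8,9,10,11,12}  [accepting]
'a' @ 4: {1,2,3,4,5,6,7,8,10,11,12,13,14}  [accepting]
'b' @ 5: {1,2,3,4,6,7,8,9,10,11,12}  [accepting]
'c' @ 6: {1,2,3,4,5,6,7,8,10,11,12}  [accepting]
'b' @ 7: {1,2,3,4,6,7,8,9,10,11,12}  [accepting]
'c' @ 8: {1,2,3,4,5,6,7,8,10,11,12}  [accepting]
'a' @ 9: {1,2,3,4,5,6,7,8,10,11,12,13,14}  [accepting]
final: {1,2,3,4,5,6,7,8,10,11,12,13,14}; accept 1 in set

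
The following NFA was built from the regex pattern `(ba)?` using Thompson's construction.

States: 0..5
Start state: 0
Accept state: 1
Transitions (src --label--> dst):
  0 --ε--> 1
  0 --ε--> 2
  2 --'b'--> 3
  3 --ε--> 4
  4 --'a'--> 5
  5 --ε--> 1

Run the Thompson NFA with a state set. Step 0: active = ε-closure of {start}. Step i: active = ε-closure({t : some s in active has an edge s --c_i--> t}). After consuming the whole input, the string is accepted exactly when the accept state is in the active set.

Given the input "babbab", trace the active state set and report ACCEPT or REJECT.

Answer: REJECT

Trace:
S₀ = ε-closure({0}) = {0,1,2}
'b' @ 1: {3,4}
'a' @ 2: {1,5}  [accepting]
'b' @ 3: {}  — state set empty
rest 'bab' ignored (set empty)
after full input: {}  (accept=1 not in)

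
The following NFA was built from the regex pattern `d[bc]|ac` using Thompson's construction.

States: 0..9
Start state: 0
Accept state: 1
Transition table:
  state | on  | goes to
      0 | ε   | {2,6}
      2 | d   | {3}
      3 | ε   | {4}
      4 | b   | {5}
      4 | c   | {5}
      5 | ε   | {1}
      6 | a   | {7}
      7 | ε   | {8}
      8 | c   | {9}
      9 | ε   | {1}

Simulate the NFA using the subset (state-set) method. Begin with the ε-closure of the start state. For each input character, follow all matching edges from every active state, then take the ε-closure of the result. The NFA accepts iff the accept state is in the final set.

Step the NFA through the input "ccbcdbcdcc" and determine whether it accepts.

Answer: REJECT

Derivation:
S₀ = ε-closure({0}) = {0,2,6}
'c' @ 1: {}  — dead — no transitions
rest 'cbcdbcdcc' ignored (set empty)
final: {}; accept 1 not in set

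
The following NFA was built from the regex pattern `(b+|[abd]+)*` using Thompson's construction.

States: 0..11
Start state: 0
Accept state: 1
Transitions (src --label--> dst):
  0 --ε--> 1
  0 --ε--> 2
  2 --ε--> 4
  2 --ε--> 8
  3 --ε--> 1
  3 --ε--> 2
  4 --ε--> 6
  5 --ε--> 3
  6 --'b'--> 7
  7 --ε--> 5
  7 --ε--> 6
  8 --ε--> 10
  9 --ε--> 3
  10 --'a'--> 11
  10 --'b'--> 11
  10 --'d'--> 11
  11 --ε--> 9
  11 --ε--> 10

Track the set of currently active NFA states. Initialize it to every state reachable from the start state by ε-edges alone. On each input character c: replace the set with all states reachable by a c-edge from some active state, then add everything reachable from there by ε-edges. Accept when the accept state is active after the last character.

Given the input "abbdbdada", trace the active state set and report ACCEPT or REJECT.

S₀ = ε-closure({0}) = {0,1,2,4,6,8,10}
'a' @ 1: {1,2,3,4,6,8,9,10,11}  (accept∈set)
'b' @ 2: {1,2,3,4,5,6,7,8,9,10,11}  (accept∈set)
'b' @ 3: {1,2,3,4,5,6,7,8,9,10,11}  (accept∈set)
'd' @ 4: {1,2,3,4,6,8,9,10,11}  (accept∈set)
'b' @ 5: {1,2,3,4,5,6,7,8,9,10,11}  (accept∈set)
'd' @ 6: {1,2,3,4,6,8,9,10,11}  (accept∈set)
'a' @ 7: {1,2,3,4,6,8,9,10,11}  (accept∈set)
'd' @ 8: {1,2,3,4,6,8,9,10,11}  (accept∈set)
'a' @ 9: {1,2,3,4,6,8,9,10,11}  (accept∈set)
end set {1,2,3,4,6,8,9,10,11} — state 1 in

Answer: ACCEPT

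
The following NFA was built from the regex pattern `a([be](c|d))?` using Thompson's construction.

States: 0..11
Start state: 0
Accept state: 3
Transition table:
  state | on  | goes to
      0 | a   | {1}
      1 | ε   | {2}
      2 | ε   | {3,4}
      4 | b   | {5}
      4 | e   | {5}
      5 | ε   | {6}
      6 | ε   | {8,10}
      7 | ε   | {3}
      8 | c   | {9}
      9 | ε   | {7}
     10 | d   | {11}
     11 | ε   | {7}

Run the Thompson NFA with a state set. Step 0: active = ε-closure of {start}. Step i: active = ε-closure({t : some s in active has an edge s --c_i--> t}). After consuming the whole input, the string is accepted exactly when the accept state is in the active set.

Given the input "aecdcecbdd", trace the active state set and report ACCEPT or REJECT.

initial (ε-close {0}): {0}
'a' @ 1: {1,2,3,4}  (accept∈set)
'e' @ 2: {5,6,8,10}
'c' @ 3: {3,7,9}  (accept∈set)
'd' @ 4: {}  — state set empty
rest 'cecbdd' ignored (set empty)
after full input: {}  (accept=3 not in)

Answer: REJECT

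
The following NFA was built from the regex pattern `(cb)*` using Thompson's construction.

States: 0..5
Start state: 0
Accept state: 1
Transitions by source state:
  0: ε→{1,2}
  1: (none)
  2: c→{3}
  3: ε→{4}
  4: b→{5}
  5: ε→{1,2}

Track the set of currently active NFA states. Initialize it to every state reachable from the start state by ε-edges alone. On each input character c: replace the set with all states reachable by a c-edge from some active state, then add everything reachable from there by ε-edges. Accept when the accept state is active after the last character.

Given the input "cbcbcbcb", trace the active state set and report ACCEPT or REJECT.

Answer: ACCEPT

Trace:
start: ε-closure({0}) = {0,1,2}
'c' @ 1: {3,4}
'b' @ 2: {1,2,5}  (accept∈set)
'c' @ 3: {3,4}
'b' @ 4: {1,2,5}  (accept∈set)
'c' @ 5: {3,4}
'b' @ 6: {1,2,5}  (accept∈set)
'c' @ 7: {3,4}
'b' @ 8: {1,2,5}  (accept∈set)
end set {1,2,5} — state 1 in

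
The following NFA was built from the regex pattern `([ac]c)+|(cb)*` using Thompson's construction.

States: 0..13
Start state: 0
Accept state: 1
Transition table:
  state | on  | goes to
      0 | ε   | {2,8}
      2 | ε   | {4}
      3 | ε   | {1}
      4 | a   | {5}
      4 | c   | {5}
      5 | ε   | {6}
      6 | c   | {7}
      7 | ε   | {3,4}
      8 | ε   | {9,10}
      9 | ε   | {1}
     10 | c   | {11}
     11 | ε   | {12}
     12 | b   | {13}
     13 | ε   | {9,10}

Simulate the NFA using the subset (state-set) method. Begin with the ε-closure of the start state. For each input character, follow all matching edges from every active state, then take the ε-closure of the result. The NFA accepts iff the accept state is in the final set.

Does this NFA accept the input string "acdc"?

Answer: REJECT

Derivation:
start: ε-closure({0}) = {0,1,2,4,8,9,10}
'a' @ 1: {5,6}
'c' @ 2: {1,3,4,7}  (accept∈set)
'd' @ 3: {}  — no active states
rest 'c' ignored (set empty)
after full input: {}  (accept=1 not in)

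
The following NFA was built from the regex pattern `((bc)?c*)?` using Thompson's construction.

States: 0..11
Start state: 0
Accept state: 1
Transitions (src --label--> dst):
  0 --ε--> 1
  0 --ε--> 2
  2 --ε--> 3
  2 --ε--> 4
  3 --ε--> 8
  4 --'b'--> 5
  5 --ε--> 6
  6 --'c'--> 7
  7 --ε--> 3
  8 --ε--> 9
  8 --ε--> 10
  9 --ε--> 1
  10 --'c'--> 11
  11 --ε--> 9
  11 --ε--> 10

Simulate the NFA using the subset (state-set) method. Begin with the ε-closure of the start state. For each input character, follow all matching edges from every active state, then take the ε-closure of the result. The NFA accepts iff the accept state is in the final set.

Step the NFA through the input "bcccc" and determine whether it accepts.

Answer: ACCEPT

Trace:
initial (ε-close {0}): {0,1,2,3,4,8,9,10}
'b' @ 1: {5,6}
'c' @ 2: {1,3,7,8,9,10}  [accepting]
'c' @ 3: {1,9,10,11}  [accepting]
'c' @ 4: {1,9,10,11}  [accepting]
'c' @ 5: {1,9,10,11}  [accepting]
final: {1,9,10,11}; accept 1 in set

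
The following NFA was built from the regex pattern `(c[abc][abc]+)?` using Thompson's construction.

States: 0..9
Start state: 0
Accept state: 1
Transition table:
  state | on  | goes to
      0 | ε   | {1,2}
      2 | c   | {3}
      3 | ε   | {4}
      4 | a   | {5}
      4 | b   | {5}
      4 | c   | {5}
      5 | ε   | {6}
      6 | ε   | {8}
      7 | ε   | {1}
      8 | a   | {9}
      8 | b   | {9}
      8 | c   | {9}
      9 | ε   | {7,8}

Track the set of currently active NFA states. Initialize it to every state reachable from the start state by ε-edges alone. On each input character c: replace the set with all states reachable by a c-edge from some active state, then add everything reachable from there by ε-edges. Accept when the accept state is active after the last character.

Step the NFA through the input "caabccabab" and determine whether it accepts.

S₀ = ε-closure({0}) = {0,1,2}
'c' @ 1: {3,4}
'a' @ 2: {5,6,8}
'a' @ 3: {1,7,8,9}  [accepting]
'b' @ 4: {1,7,8,9}  [accepting]
'c' @ 5: {1,7,8,9}  [accepting]
'c' @ 6: {1,7,8,9}  [accepting]
'a' @ 7: {1,7,8,9}  [accepting]
'b' @ 8: {1,7,8,9}  [accepting]
'a' @ 9: {1,7,8,9}  [accepting]
'b' @ 10: {1,7,8,9}  [accepting]
final: {1,7,8,9}; accept 1 in set

Answer: ACCEPT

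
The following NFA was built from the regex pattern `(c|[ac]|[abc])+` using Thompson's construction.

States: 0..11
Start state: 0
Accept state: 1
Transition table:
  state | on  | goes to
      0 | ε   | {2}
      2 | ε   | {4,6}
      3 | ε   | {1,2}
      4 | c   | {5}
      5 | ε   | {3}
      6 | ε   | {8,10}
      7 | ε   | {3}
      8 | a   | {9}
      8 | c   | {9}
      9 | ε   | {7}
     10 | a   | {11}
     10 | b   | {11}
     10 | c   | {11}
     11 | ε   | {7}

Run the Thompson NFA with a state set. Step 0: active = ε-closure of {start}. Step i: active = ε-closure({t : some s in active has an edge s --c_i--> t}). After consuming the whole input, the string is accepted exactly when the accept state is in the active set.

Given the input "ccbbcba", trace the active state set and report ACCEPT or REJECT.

start: ε-closure({0}) = {0,2,4,6,8,10}
'c' @ 1: {1,2,3,4,5,6,7,8,9,10,11}  ✓accept
'c' @ 2: {1,2,3,4,5,6,7,8,9,10,11}  ✓accept
'b' @ 3: {1,2,3,4,6,7,8,10,11}  ✓accept
'b' @ 4: {1,2,3,4,6,7,8,10,11}  ✓accept
'c' @ 5: {1,2,3,4,5,6,7,8,9,10,11}  ✓accept
'b' @ 6: {1,2,3,4,6,7,8,10,11}  ✓accept
'a' @ 7: {1,2,3,4,6,7,8,9,10,11}  ✓accept
after full input: {1,2,3,4,6,7,8,9,10,11}  (accept=1 in)

Answer: ACCEPT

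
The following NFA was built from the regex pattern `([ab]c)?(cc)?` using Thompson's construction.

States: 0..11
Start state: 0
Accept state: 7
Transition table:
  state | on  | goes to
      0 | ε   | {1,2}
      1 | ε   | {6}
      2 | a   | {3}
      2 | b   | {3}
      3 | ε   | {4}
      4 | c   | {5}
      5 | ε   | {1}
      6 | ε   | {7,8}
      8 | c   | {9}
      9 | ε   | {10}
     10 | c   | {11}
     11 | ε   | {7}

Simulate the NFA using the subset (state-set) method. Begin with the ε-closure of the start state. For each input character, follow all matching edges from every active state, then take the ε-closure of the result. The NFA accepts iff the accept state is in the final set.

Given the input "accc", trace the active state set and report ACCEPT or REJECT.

start: ε-closure({0}) = {0,1,2,6,7,8}
'a' @ 1: {3,4}
'c' @ 2: {1,5,6,7,8}  ✓accept
'c' @ 3: {9,10}
'c' @ 4: {7,11}  ✓accept
after full input: {7,11}  (accept=7 in)

Answer: ACCEPT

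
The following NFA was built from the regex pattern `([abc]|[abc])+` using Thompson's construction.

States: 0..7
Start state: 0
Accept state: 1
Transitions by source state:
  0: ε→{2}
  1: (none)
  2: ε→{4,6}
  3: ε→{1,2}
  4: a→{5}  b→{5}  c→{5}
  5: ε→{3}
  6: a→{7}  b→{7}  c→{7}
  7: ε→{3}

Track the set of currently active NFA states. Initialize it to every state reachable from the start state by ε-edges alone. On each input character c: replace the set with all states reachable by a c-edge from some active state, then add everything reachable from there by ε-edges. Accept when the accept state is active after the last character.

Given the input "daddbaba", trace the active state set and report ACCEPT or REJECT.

Answer: REJECT

Steps:
S₀ = ε-closure({0}) = {0,2,4,6}
'd' @ 1: {}  — no active states
rest 'addbaba' ignored (set empty)
final: {}; accept 1 not in set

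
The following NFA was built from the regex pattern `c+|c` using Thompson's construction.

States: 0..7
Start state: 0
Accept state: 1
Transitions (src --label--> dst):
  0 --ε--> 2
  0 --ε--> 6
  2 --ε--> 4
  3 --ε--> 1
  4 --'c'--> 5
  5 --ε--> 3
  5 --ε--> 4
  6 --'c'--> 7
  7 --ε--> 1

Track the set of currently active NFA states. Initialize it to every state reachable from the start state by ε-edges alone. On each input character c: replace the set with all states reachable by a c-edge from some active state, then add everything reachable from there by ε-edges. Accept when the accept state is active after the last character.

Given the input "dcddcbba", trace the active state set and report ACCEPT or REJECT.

start: ε-closure({0}) = {0,2,4,6}
'd' @ 1: {}  — state set empty
rest 'cddcbba' ignored (set empty)
after full input: {}  (accept=1 not in)

Answer: REJECT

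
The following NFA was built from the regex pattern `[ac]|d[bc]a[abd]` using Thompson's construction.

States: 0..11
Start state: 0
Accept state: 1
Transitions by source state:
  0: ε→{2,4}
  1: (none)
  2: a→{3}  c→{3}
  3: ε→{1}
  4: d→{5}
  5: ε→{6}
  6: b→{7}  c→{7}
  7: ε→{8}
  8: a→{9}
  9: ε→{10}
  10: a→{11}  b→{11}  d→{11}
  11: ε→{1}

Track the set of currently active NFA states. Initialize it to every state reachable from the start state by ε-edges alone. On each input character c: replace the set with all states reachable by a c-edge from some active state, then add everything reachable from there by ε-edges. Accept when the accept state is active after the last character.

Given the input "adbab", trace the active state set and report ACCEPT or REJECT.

initial (ε-close {0}): {0,2,4}
'a' @ 1: {1,3}  ✓accept
'd' @ 2: {}  — no active states
rest 'bab' ignored (set empty)
final: {}; accept 1 not in set

Answer: REJECT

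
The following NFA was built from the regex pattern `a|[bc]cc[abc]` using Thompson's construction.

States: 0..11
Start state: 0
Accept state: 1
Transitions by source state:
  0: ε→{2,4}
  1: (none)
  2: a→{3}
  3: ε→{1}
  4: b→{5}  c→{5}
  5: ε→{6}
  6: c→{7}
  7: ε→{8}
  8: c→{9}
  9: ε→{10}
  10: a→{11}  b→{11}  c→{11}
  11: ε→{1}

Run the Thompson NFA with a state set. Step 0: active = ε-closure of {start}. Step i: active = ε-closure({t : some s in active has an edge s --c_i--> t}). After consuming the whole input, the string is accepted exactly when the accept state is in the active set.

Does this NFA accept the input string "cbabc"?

start: ε-closure({0}) = {0,2,4}
'c' @ 1: {5,6}
'b' @ 2: {}  — state set empty
rest 'abc' ignored (set empty)
end set {} — state 1 not in

Answer: REJECT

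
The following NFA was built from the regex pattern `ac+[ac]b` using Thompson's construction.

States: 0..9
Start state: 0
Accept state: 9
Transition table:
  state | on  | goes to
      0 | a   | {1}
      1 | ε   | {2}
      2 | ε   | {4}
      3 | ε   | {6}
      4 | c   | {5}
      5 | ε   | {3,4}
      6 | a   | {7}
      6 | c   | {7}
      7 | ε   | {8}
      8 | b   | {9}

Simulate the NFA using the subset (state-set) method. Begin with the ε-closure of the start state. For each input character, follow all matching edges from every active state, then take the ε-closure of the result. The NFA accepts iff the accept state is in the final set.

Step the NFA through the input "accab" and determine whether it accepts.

S₀ = ε-closure({0}) = {0}
'a' @ 1: {1,2,4}
'c' @ 2: {3,4,5,6}
'c' @ 3: {3,4,5,6,7,8}
'a' @ 4: {7,8}
'b' @ 5: {9}  ✓accept
after full input: {9}  (accept=9 in)

Answer: ACCEPT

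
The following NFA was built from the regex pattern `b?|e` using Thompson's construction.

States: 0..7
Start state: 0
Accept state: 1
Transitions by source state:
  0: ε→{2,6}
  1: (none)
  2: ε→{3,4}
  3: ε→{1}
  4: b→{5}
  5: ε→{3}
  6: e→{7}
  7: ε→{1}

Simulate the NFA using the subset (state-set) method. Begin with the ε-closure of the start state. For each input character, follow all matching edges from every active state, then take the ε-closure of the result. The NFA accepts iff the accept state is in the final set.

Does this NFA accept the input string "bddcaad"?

start: ε-closure({0}) = {0,1,2,3,4,6}
'b' @ 1: {1,3,5}  ✓accept
'd' @ 2: {}  — state set empty
rest 'dcaad' ignored (set empty)
final: {}; accept 1 not in set

Answer: REJECT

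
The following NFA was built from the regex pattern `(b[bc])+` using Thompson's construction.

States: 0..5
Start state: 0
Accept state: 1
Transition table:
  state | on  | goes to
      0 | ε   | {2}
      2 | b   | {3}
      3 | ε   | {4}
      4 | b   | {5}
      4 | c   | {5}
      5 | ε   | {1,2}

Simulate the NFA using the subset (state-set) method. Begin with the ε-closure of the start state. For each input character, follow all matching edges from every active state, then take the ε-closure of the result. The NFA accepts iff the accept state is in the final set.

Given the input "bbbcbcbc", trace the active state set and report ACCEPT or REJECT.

Answer: ACCEPT

Steps:
S₀ = ε-closure({0}) = {0,2}
'b' @ 1: {3,4}
'b' @ 2: {1,2,5}  [accepting]
'b' @ 3: {3,4}
'c' @ 4: {1,2,5}  [accepting]
'b' @ 5: {3,4}
'c' @ 6: {1,2,5}  [accepting]
'b' @ 7: {3,4}
'c' @ 8: {1,2,5}  [accepting]
final: {1,2,5}; accept 1 in set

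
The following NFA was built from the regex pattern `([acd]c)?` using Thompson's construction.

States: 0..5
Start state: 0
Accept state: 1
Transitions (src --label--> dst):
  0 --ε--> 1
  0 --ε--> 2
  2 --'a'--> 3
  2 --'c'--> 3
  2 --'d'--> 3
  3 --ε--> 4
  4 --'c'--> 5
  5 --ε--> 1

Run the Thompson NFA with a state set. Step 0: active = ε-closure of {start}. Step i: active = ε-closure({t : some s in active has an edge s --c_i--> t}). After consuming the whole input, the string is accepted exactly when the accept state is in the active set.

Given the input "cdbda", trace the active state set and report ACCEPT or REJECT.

Answer: REJECT

Derivation:
initial (ε-close {0}): {0,1,2}
'c' @ 1: {3,4}
'd' @ 2: {}  — state set empty
rest 'bda' ignored (set empty)
after full input: {}  (accept=1 not in)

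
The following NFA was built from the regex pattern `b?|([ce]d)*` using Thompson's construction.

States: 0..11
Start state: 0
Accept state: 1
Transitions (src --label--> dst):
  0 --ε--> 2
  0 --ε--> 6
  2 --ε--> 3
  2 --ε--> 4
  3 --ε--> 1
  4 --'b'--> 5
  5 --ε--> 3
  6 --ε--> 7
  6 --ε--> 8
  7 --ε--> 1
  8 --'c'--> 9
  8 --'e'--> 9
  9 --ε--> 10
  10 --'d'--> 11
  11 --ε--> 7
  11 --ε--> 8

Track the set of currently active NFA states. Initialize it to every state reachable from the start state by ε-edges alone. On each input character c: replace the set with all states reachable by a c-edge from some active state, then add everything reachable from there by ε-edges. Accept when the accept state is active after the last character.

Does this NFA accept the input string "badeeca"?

initial (ε-close {0}): {0,1,2,3,4,6,7,8}
'b' @ 1: {1,3,5}  [accepting]
'a' @ 2: {}  — no active states
rest 'deeca' ignored (set empty)
final: {}; accept 1 not in set

Answer: REJECT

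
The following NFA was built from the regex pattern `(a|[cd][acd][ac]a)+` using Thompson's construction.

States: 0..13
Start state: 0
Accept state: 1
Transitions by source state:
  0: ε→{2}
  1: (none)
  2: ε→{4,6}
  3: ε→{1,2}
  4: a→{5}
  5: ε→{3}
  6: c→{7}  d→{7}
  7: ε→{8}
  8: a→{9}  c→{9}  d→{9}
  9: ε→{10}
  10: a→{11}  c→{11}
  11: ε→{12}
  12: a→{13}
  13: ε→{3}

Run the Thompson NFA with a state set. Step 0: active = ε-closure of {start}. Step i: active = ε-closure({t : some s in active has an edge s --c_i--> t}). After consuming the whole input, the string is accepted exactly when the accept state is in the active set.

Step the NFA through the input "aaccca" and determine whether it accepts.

Answer: ACCEPT

Steps:
S₀ = ε-closure({0}) = {0,2,4,6}
'a' @ 1: {1,2,3,4,5,6}  [accepting]
'a' @ 2: {1,2,3,4,5,6}  [accepting]
'c' @ 3: {7,8}
'c' @ 4: {9,10}
'c' @ 5: {11,12}
'a' @ 6: {1,2,3,4,6,13}  [accepting]
end set {1,2,3,4,6,13} — state 1 in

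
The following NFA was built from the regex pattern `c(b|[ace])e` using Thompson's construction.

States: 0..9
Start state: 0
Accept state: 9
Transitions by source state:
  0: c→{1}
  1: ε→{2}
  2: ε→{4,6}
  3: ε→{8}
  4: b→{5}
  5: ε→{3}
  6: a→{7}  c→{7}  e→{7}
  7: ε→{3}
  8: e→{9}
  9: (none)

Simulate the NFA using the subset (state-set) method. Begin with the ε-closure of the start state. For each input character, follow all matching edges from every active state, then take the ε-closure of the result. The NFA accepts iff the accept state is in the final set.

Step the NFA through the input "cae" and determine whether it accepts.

Answer: ACCEPT

Derivation:
start: ε-closure({0}) = {0}
'c' @ 1: {1,2,4,6}
'a' @ 2: {3,7,8}
'e' @ 3: {9}  (accept∈set)
final: {9}; accept 9 in set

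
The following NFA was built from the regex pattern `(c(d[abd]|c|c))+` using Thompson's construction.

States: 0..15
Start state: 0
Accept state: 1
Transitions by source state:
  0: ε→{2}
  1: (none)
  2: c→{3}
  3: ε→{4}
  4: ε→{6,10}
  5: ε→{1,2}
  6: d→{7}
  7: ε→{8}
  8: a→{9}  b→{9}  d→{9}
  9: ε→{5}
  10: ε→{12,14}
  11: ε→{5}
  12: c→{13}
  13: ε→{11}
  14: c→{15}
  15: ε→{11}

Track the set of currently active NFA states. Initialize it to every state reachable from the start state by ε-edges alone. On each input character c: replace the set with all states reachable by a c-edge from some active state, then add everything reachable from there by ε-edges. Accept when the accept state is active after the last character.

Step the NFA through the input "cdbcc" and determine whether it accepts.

S₀ = ε-closure({0}) = {0,2}
'c' @ 1: {3,4,6,10,12,14}
'd' @ 2: {7,8}
'b' @ 3: {1,2,5,9}  (accept∈set)
'c' @ 4: {3,4,6,10,12,14}
'c' @ 5: {1,2,5,11,13,15}  (accept∈set)
end set {1,2,5,11,13,15} — state 1 in

Answer: ACCEPT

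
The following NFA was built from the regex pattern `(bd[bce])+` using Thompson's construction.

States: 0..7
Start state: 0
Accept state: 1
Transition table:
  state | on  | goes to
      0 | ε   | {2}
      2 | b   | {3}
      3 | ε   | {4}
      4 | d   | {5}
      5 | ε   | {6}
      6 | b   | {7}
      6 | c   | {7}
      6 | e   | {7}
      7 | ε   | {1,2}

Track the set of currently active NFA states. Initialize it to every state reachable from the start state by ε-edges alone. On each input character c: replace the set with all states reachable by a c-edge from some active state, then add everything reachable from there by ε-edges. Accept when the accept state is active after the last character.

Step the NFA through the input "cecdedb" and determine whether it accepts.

S₀ = ε-closure({0}) = {0,2}
'c' @ 1: {}  — no active states
rest 'ecdedb' ignored (set empty)
end set {} — state 1 not in

Answer: REJECT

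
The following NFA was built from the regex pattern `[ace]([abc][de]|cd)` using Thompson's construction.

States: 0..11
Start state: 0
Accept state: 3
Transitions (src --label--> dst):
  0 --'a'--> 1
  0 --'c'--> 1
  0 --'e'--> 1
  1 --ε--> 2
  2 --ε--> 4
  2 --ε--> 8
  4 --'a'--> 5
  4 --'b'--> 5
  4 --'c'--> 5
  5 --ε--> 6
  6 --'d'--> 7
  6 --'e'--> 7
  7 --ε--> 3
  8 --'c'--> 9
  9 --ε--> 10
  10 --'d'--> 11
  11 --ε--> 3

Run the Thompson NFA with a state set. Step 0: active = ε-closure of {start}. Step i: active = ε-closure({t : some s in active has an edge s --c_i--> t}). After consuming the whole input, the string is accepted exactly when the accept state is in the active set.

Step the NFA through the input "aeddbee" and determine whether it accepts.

Answer: REJECT

Trace:
start: ε-closure({0}) = {0}
'a' @ 1: {1,2,4,8}
'e' @ 2: {}  — dead — no transitions
rest 'ddbee' ignored (set empty)
end set {} — state 3 not in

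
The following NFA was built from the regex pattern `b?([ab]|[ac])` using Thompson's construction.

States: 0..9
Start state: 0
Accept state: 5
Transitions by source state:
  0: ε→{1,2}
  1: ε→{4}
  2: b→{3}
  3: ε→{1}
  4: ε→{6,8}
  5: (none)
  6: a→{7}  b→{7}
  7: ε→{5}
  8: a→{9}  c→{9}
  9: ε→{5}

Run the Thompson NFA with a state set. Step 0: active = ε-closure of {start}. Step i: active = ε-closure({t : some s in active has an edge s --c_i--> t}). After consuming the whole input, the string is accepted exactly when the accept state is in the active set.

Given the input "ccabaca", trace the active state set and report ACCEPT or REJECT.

initial (ε-close {0}): {0,1,2,4,6,8}
'c' @ 1: {5,9}  [accepting]
'c' @ 2: {}  — state set empty
rest 'abaca' ignored (set empty)
after full input: {}  (accept=5 not in)

Answer: REJECT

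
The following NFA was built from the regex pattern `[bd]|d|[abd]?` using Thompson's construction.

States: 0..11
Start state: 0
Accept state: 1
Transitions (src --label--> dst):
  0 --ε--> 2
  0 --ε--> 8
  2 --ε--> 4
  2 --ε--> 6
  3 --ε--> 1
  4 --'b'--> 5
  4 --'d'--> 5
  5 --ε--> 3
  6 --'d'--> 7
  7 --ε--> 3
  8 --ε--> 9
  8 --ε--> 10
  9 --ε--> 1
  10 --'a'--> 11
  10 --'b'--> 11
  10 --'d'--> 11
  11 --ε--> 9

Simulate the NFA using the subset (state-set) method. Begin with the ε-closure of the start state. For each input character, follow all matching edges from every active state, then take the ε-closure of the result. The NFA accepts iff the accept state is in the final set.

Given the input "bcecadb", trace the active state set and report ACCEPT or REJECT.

Answer: REJECT

Trace:
start: ε-closure({0}) = {0,1,2,4,6,8,9,10}
'b' @ 1: {1,3,5,9,11}  ✓accept
'c' @ 2: {}  — state set empty
rest 'ecadb' ignored (set empty)
final: {}; accept 1 not in set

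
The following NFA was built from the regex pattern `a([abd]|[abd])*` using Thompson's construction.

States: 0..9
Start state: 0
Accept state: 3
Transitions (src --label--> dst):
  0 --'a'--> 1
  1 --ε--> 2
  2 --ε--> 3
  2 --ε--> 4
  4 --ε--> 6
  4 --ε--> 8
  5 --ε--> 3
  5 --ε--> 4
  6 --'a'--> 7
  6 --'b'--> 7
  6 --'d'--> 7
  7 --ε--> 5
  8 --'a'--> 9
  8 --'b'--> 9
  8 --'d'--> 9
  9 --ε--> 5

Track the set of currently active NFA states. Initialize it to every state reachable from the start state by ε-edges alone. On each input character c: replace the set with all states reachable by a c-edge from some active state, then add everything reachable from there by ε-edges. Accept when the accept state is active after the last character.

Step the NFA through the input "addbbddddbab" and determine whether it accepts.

Answer: ACCEPT

Steps:
S₀ = ε-closure({0}) = {0}
'a' @ 1: {1,2,3,4,6,8}  [accepting]
'd' @ 2: {3,4,5,6,7,8,9}  [accepting]
'd' @ 3: {3,4,5,6,7,8,9}  [accepting]
'b' @ 4: {3,4,5,6,7,8,9}  [accepting]
'b' @ 5: {3,4,5,6,7,8,9}  [accepting]
'd' @ 6: {3,4,5,6,7,8,9}  [accepting]
'd' @ 7: {3,4,5,6,7,8,9}  [accepting]
'd' @ 8: {3,4,5,6,7,8,9}  [accepting]
'd' @ 9: {3,4,5,6,7,8,9}  [accepting]
'b' @ 10: {3,4,5,6,7,8,9}  [accepting]
'a' @ 11: {3,4,5,6,7,8,9}  [accepting]
'b' @ 12: {3,4,5,6,7,8,9}  [accepting]
end set {3,4,5,6,7,8,9} — state 3 in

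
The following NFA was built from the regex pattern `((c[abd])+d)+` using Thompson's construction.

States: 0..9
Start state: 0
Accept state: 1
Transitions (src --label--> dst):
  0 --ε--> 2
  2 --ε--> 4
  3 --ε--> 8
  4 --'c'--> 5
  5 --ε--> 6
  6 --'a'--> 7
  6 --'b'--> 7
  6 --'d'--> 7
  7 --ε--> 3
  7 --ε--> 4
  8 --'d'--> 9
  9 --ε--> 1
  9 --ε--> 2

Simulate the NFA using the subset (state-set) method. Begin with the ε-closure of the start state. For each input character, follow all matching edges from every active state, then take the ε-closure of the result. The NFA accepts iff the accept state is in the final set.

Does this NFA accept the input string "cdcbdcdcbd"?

initial (ε-close {0}): {0,2,4}
'c' @ 1: {5,6}
'd' @ 2: {3,4,7,8}
'c' @ 3: {5,6}
'b' @ 4: {3,4,7,8}
'd' @ 5: {1,2,4,9}  [accepting]
'c' @ 6: {5,6}
'd' @ 7: {3,4,7,8}
'c' @ 8: {5,6}
'b' @ 9: {3,4,7,8}
'd' @ 10: {1,2,4,9}  [accepting]
after full input: {1,2,4,9}  (accept=1 in)

Answer: ACCEPT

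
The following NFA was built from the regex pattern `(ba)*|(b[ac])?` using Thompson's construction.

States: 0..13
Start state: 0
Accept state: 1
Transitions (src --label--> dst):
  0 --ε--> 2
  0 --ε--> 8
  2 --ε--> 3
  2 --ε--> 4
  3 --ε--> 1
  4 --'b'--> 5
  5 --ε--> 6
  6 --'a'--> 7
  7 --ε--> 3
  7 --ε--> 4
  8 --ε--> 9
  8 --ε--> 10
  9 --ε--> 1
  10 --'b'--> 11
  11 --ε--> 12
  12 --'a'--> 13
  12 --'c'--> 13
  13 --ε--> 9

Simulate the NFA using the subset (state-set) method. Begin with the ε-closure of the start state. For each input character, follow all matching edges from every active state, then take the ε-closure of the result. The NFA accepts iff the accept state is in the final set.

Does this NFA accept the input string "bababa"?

start: ε-closure({0}) = {0,1,2,3,4,8,9,10}
'b' @ 1: {5,6,11,12}
'a' @ 2: {1,3,4,7,9,13}  [accepting]
'b' @ 3: {5,6}
'a' @ 4: {1,3,4,7}  [accepting]
'b' @ 5: {5,6}
'a' @ 6: {1,3,4,7}  [accepting]
end set {1,3,4,7} — state 1 in

Answer: ACCEPT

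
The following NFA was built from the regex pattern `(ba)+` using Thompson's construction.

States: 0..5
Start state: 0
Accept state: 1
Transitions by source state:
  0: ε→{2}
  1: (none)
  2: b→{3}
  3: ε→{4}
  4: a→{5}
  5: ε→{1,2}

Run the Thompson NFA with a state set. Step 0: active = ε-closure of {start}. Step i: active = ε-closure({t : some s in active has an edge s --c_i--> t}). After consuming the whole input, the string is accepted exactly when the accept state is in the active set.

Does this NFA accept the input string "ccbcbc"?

Answer: REJECT

Derivation:
S₀ = ε-closure({0}) = {0,2}
'c' @ 1: {}  — no active states
rest 'cbcbc' ignored (set empty)
end set {} — state 1 not in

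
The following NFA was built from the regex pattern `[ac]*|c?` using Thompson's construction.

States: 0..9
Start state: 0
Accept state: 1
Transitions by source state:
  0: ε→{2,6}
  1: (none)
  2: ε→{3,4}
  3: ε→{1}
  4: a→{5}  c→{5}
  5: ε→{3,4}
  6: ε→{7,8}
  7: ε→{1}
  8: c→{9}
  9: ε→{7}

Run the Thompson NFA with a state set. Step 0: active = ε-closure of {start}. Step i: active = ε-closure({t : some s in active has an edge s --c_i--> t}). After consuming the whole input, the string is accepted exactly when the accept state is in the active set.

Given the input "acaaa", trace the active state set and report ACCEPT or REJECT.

initial (ε-close {0}): {0,1,2,3,4,6,7,8}
'a' @ 1: {1,3,4,5}  [accepting]
'c' @ 2: {1,3,4,5}  [accepting]
'a' @ 3: {1,3,4,5}  [accepting]
'a' @ 4: {1,3,4,5}  [accepting]
'a' @ 5: {1,3,4,5}  [accepting]
final: {1,3,4,5}; accept 1 in set

Answer: ACCEPT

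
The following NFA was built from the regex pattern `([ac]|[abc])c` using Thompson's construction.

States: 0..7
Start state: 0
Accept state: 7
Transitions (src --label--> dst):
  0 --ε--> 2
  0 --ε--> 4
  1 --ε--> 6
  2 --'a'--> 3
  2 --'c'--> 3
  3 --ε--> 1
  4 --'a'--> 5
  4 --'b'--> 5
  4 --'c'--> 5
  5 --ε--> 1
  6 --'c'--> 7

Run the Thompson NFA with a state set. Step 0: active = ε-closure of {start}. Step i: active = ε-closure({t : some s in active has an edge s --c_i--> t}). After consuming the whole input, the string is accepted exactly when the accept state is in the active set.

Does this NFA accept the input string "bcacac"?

Answer: REJECT

Derivation:
start: ε-closure({0}) = {0,2,4}
'b' @ 1: {1,5,6}
'c' @ 2: {7}  (accept∈set)
'a' @ 3: {}  — dead — no transitions
rest 'cac' ignored (set empty)
final: {}; accept 7 not in set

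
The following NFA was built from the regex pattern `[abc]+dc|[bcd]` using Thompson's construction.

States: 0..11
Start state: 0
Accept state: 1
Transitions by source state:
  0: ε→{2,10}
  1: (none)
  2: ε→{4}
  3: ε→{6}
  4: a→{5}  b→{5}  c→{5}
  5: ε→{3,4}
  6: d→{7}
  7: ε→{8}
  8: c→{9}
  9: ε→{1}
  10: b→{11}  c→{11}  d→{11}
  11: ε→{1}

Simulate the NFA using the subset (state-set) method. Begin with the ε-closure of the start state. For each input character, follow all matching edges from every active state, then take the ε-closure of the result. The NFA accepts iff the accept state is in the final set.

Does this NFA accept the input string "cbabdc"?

Answer: ACCEPT

Steps:
initial (ε-close {0}): {0,2,4,10}
'c' @ 1: {1,3,4,5,6,11}  [accepting]
'b' @ 2: {3,4,5,6}
'a' @ 3: {3,4,5,6}
'b' @ 4: {3,4,5,6}
'd' @ 5: {7,8}
'c' @ 6: {1,9}  [accepting]
end set {1,9} — state 1 in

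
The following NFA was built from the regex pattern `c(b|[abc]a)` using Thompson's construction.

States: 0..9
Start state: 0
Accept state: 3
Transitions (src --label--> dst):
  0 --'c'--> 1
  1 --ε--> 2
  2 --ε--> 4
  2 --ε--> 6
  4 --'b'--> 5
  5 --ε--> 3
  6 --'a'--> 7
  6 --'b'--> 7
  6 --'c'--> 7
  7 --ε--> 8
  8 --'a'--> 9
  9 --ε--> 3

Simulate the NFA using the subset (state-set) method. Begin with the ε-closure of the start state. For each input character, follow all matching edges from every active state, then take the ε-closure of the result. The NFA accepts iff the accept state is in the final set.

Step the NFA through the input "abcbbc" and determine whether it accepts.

start: ε-closure({0}) = {0}
'a' @ 1: {}  — state set empty
rest 'bcbbc' ignored (set empty)
after full input: {}  (accept=3 not in)

Answer: REJECT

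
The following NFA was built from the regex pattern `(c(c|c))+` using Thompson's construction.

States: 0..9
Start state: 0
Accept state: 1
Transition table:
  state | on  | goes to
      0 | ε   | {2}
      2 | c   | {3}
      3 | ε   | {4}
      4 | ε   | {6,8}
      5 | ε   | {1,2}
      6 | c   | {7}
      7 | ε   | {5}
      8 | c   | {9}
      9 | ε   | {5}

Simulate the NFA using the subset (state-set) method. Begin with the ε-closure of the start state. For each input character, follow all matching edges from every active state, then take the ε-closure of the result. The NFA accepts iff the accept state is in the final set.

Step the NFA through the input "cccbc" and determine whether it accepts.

initial (ε-close {0}): {0,2}
'c' @ 1: {3,4,6,8}
'c' @ 2: {1,2,5,7,9}  (accept∈set)
'c' @ 3: {3,4,6,8}
'b' @ 4: {}  — state set empty
rest 'c' ignored (set empty)
end set {} — state 1 not in

Answer: REJECT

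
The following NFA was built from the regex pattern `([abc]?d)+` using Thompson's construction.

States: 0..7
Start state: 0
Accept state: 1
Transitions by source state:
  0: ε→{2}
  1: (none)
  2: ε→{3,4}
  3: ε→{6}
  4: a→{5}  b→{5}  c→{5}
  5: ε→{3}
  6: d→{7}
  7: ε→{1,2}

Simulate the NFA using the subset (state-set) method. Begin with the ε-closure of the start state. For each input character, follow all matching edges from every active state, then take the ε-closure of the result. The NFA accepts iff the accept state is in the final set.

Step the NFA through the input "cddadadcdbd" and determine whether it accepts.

initial (ε-close {0}): {0,2,3,4,6}
'c' @ 1: {3,5,6}
'd' @ 2: {1,2,3,4,6,7}  ✓accept
'd' @ 3: {1,2,3,4,6,7}  ✓accept
'a' @ 4: {3,5,6}
'd' @ 5: {1,2,3,4,6,7}  ✓accept
'a' @ 6: {3,5,6}
'd' @ 7: {1,2,3,4,6,7}  ✓accept
'c' @ 8: {3,5,6}
'd' @ 9: {1,2,3,4,6,7}  ✓accept
'b' @ 10: {3,5,6}
'd' @ 11: {1,2,3,4,6,7}  ✓accept
end set {1,2,3,4,6,7} — state 1 in

Answer: ACCEPT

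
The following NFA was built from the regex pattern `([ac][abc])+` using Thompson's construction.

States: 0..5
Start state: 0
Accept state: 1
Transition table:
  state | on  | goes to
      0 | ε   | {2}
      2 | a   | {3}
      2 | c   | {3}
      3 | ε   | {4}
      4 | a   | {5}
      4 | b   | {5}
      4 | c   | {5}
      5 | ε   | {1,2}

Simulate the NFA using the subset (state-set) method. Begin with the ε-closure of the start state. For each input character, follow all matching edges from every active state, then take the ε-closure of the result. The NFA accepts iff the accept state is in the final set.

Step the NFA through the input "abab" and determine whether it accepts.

start: ε-closure({0}) = {0,2}
'a' @ 1: {3,4}
'b' @ 2: {1,2,5}  ✓accept
'a' @ 3: {3,4}
'b' @ 4: {1,2,5}  ✓accept
after full input: {1,2,5}  (accept=1 in)

Answer: ACCEPT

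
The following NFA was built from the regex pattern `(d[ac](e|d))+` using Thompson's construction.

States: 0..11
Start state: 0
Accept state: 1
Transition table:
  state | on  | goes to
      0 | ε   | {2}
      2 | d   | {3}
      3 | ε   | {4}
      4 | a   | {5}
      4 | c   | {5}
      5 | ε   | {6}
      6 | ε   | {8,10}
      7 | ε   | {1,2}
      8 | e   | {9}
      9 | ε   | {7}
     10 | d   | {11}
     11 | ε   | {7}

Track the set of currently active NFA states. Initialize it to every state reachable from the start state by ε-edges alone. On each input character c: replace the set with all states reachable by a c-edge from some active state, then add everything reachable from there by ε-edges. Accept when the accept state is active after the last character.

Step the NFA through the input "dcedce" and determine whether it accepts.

Answer: ACCEPT

Trace:
S₀ = ε-closure({0}) = {0,2}
'd' @ 1: {3,4}
'c' @ 2: {5,6,8,10}
'e' @ 3: {1,2,7,9}  [accepting]
'd' @ 4: {3,4}
'c' @ 5: {5,6,8,10}
'e' @ 6: {1,2,7,9}  [accepting]
after full input: {1,2,7,9}  (accept=1 in)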